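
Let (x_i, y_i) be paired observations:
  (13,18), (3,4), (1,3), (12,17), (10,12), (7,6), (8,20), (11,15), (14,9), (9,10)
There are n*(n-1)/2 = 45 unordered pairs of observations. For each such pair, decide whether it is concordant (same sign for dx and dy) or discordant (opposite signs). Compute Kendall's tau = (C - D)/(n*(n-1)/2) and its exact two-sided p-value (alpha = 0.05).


Step 1: Enumerate the 45 unordered pairs (i,j) with i<j and classify each by sign(x_j-x_i) * sign(y_j-y_i).
  (1,2):dx=-10,dy=-14->C; (1,3):dx=-12,dy=-15->C; (1,4):dx=-1,dy=-1->C; (1,5):dx=-3,dy=-6->C
  (1,6):dx=-6,dy=-12->C; (1,7):dx=-5,dy=+2->D; (1,8):dx=-2,dy=-3->C; (1,9):dx=+1,dy=-9->D
  (1,10):dx=-4,dy=-8->C; (2,3):dx=-2,dy=-1->C; (2,4):dx=+9,dy=+13->C; (2,5):dx=+7,dy=+8->C
  (2,6):dx=+4,dy=+2->C; (2,7):dx=+5,dy=+16->C; (2,8):dx=+8,dy=+11->C; (2,9):dx=+11,dy=+5->C
  (2,10):dx=+6,dy=+6->C; (3,4):dx=+11,dy=+14->C; (3,5):dx=+9,dy=+9->C; (3,6):dx=+6,dy=+3->C
  (3,7):dx=+7,dy=+17->C; (3,8):dx=+10,dy=+12->C; (3,9):dx=+13,dy=+6->C; (3,10):dx=+8,dy=+7->C
  (4,5):dx=-2,dy=-5->C; (4,6):dx=-5,dy=-11->C; (4,7):dx=-4,dy=+3->D; (4,8):dx=-1,dy=-2->C
  (4,9):dx=+2,dy=-8->D; (4,10):dx=-3,dy=-7->C; (5,6):dx=-3,dy=-6->C; (5,7):dx=-2,dy=+8->D
  (5,8):dx=+1,dy=+3->C; (5,9):dx=+4,dy=-3->D; (5,10):dx=-1,dy=-2->C; (6,7):dx=+1,dy=+14->C
  (6,8):dx=+4,dy=+9->C; (6,9):dx=+7,dy=+3->C; (6,10):dx=+2,dy=+4->C; (7,8):dx=+3,dy=-5->D
  (7,9):dx=+6,dy=-11->D; (7,10):dx=+1,dy=-10->D; (8,9):dx=+3,dy=-6->D; (8,10):dx=-2,dy=-5->C
  (9,10):dx=-5,dy=+1->D
Step 2: C = 34, D = 11, total pairs = 45.
Step 3: tau = (C - D)/(n(n-1)/2) = (34 - 11)/45 = 0.511111.
Step 4: Exact two-sided p-value (enumerate n! = 3628800 permutations of y under H0): p = 0.046623.
Step 5: alpha = 0.05. reject H0.

tau_b = 0.5111 (C=34, D=11), p = 0.046623, reject H0.


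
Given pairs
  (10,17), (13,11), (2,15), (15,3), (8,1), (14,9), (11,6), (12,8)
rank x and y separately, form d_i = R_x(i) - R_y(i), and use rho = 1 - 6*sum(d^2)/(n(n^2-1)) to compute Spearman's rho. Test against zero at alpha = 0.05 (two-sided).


Step 1: Rank x and y separately (midranks; no ties here).
rank(x): 10->3, 13->6, 2->1, 15->8, 8->2, 14->7, 11->4, 12->5
rank(y): 17->8, 11->6, 15->7, 3->2, 1->1, 9->5, 6->3, 8->4
Step 2: d_i = R_x(i) - R_y(i); compute d_i^2.
  (3-8)^2=25, (6-6)^2=0, (1-7)^2=36, (8-2)^2=36, (2-1)^2=1, (7-5)^2=4, (4-3)^2=1, (5-4)^2=1
sum(d^2) = 104.
Step 3: rho = 1 - 6*104 / (8*(8^2 - 1)) = 1 - 624/504 = -0.238095.
Step 4: Under H0, t = rho * sqrt((n-2)/(1-rho^2)) = -0.6005 ~ t(6).
Step 5: Two-sided p-value from the t-distribution with 6 df = 0.570156.
Step 6: alpha = 0.05. fail to reject H0.

rho = -0.2381, p = 0.570156, fail to reject H0 at alpha = 0.05.


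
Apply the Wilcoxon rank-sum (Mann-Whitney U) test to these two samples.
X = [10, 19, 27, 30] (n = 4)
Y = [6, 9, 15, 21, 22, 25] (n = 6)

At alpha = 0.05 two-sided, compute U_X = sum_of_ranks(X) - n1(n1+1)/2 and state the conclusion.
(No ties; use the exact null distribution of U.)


Step 1: Combine and sort all 10 observations; assign midranks.
sorted (value, group): (6,Y), (9,Y), (10,X), (15,Y), (19,X), (21,Y), (22,Y), (25,Y), (27,X), (30,X)
ranks: 6->1, 9->2, 10->3, 15->4, 19->5, 21->6, 22->7, 25->8, 27->9, 30->10
Step 2: Rank sum for X: R1 = 3 + 5 + 9 + 10 = 27.
Step 3: U_X = R1 - n1(n1+1)/2 = 27 - 4*5/2 = 27 - 10 = 17.
       U_Y = n1*n2 - U_X = 24 - 17 = 7.
Step 4: No ties, so the exact null distribution of U (based on enumerating the C(10,4) = 210 equally likely rank assignments) gives the two-sided p-value.
Step 5: p-value = 0.352381; compare to alpha = 0.05. fail to reject H0.

U_X = 17, p = 0.352381, fail to reject H0 at alpha = 0.05.


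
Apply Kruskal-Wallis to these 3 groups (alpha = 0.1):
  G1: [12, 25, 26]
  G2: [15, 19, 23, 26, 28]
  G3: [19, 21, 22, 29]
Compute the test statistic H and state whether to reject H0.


Step 1: Combine all N = 12 observations and assign midranks.
sorted (value, group, rank): (12,G1,1), (15,G2,2), (19,G2,3.5), (19,G3,3.5), (21,G3,5), (22,G3,6), (23,G2,7), (25,G1,8), (26,G1,9.5), (26,G2,9.5), (28,G2,11), (29,G3,12)
Step 2: Sum ranks within each group.
R_1 = 18.5 (n_1 = 3)
R_2 = 33 (n_2 = 5)
R_3 = 26.5 (n_3 = 4)
Step 3: H = 12/(N(N+1)) * sum(R_i^2/n_i) - 3(N+1)
     = 12/(12*13) * (18.5^2/3 + 33^2/5 + 26.5^2/4) - 3*13
     = 0.076923 * 507.446 - 39
     = 0.034295.
Step 4: Ties present; correction factor C = 1 - 12/(12^3 - 12) = 0.993007. Corrected H = 0.034295 / 0.993007 = 0.034536.
Step 5: Under H0, H ~ chi^2(2); p-value = 0.982880.
Step 6: alpha = 0.1. fail to reject H0.

H = 0.0345, df = 2, p = 0.982880, fail to reject H0.


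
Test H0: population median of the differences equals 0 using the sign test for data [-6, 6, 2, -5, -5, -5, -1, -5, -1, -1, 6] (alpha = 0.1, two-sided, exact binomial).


Step 1: Discard zero differences. Original n = 11; n_eff = number of nonzero differences = 11.
Nonzero differences (with sign): -6, +6, +2, -5, -5, -5, -1, -5, -1, -1, +6
Step 2: Count signs: positive = 3, negative = 8.
Step 3: Under H0: P(positive) = 0.5, so the number of positives S ~ Bin(11, 0.5).
Step 4: Two-sided exact p-value = sum of Bin(11,0.5) probabilities at or below the observed probability = 0.226562.
Step 5: alpha = 0.1. fail to reject H0.

n_eff = 11, pos = 3, neg = 8, p = 0.226562, fail to reject H0.


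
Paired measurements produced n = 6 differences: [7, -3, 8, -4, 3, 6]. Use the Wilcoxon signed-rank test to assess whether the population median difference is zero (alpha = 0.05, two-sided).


Step 1: Drop any zero differences (none here) and take |d_i|.
|d| = [7, 3, 8, 4, 3, 6]
Step 2: Midrank |d_i| (ties get averaged ranks).
ranks: |7|->5, |3|->1.5, |8|->6, |4|->3, |3|->1.5, |6|->4
Step 3: Attach original signs; sum ranks with positive sign and with negative sign.
W+ = 5 + 6 + 1.5 + 4 = 16.5
W- = 1.5 + 3 = 4.5
(Check: W+ + W- = 21 should equal n(n+1)/2 = 21.)
Step 4: Test statistic W = min(W+, W-) = 4.5.
Step 5: Ties in |d|, so use the tie-corrected normal approximation.
        E[W] = n(n+1)/4 = 6*7/4 = 10.5.
        Tie groups: |d|=3 (t=2); sum(t^3 - t) = 6.
        Var[W] = n(n+1)(2n+1)/24 - sum(t^3-t)/48 = 546/24 - 6/48 = 22.625.
        z = (W - E[W]) / sqrt(Var[W]) = (4.5 - 10.5) / 4.7566 = -1.2614.
        Two-sided p = 2*Phi(z) = 0.207160.
Step 6: alpha = 0.05. fail to reject H0.

W+ = 16.5, W- = 4.5, W = min = 4.5, p = 0.207160, fail to reject H0.


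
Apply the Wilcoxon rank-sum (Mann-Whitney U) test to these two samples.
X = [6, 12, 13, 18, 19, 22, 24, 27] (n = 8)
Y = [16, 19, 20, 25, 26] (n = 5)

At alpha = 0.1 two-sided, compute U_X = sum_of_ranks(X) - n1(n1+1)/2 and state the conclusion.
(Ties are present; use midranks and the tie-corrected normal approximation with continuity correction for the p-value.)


Step 1: Combine and sort all 13 observations; assign midranks.
sorted (value, group): (6,X), (12,X), (13,X), (16,Y), (18,X), (19,X), (19,Y), (20,Y), (22,X), (24,X), (25,Y), (26,Y), (27,X)
ranks: 6->1, 12->2, 13->3, 16->4, 18->5, 19->6.5, 19->6.5, 20->8, 22->9, 24->10, 25->11, 26->12, 27->13
Step 2: Rank sum for X: R1 = 1 + 2 + 3 + 5 + 6.5 + 9 + 10 + 13 = 49.5.
Step 3: U_X = R1 - n1(n1+1)/2 = 49.5 - 8*9/2 = 49.5 - 36 = 13.5.
       U_Y = n1*n2 - U_X = 40 - 13.5 = 26.5.
Step 4: Ties are present, so use the tie-corrected normal approximation (with continuity correction) for the p-value.
Step 5: p-value = 0.379120; compare to alpha = 0.1. fail to reject H0.

U_X = 13.5, p = 0.379120, fail to reject H0 at alpha = 0.1.


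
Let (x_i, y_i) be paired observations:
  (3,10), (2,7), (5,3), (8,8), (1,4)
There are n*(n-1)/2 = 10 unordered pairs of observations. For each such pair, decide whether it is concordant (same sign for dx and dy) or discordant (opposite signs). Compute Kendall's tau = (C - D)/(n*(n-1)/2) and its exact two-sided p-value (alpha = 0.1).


Step 1: Enumerate the 10 unordered pairs (i,j) with i<j and classify each by sign(x_j-x_i) * sign(y_j-y_i).
  (1,2):dx=-1,dy=-3->C; (1,3):dx=+2,dy=-7->D; (1,4):dx=+5,dy=-2->D; (1,5):dx=-2,dy=-6->C
  (2,3):dx=+3,dy=-4->D; (2,4):dx=+6,dy=+1->C; (2,5):dx=-1,dy=-3->C; (3,4):dx=+3,dy=+5->C
  (3,5):dx=-4,dy=+1->D; (4,5):dx=-7,dy=-4->C
Step 2: C = 6, D = 4, total pairs = 10.
Step 3: tau = (C - D)/(n(n-1)/2) = (6 - 4)/10 = 0.200000.
Step 4: Exact two-sided p-value (enumerate n! = 120 permutations of y under H0): p = 0.816667.
Step 5: alpha = 0.1. fail to reject H0.

tau_b = 0.2000 (C=6, D=4), p = 0.816667, fail to reject H0.


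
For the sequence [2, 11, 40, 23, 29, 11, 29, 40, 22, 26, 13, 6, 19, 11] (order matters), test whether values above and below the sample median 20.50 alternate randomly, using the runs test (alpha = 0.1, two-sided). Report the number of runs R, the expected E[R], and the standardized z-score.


Step 1: Compute median = 20.50; label A = above, B = below.
Labels in order: BBAAABAAAABBBB  (n_A = 7, n_B = 7)
Step 2: Count runs R = 5.
Step 3: Under H0 (random ordering), E[R] = 2*n_A*n_B/(n_A+n_B) + 1 = 2*7*7/14 + 1 = 8.0000.
        Var[R] = 2*n_A*n_B*(2*n_A*n_B - n_A - n_B) / ((n_A+n_B)^2 * (n_A+n_B-1)) = 8232/2548 = 3.2308.
        SD[R] = 1.7974.
Step 4: Continuity-corrected z = (R + 0.5 - E[R]) / SD[R] = (5 + 0.5 - 8.0000) / 1.7974 = -1.3909.
Step 5: Two-sided p-value via normal approximation = 2*(1 - Phi(|z|)) = 0.164264.
Step 6: alpha = 0.1. fail to reject H0.

R = 5, z = -1.3909, p = 0.164264, fail to reject H0.


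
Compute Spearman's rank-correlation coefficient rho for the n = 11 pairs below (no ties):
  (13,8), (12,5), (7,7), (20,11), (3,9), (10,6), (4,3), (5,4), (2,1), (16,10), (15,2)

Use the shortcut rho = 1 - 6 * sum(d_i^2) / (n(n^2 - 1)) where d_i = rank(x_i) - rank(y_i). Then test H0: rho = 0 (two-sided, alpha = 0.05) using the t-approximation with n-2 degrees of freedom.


Step 1: Rank x and y separately (midranks; no ties here).
rank(x): 13->8, 12->7, 7->5, 20->11, 3->2, 10->6, 4->3, 5->4, 2->1, 16->10, 15->9
rank(y): 8->8, 5->5, 7->7, 11->11, 9->9, 6->6, 3->3, 4->4, 1->1, 10->10, 2->2
Step 2: d_i = R_x(i) - R_y(i); compute d_i^2.
  (8-8)^2=0, (7-5)^2=4, (5-7)^2=4, (11-11)^2=0, (2-9)^2=49, (6-6)^2=0, (3-3)^2=0, (4-4)^2=0, (1-1)^2=0, (10-10)^2=0, (9-2)^2=49
sum(d^2) = 106.
Step 3: rho = 1 - 6*106 / (11*(11^2 - 1)) = 1 - 636/1320 = 0.518182.
Step 4: Under H0, t = rho * sqrt((n-2)/(1-rho^2)) = 1.8176 ~ t(9).
Step 5: Two-sided p-value from the t-distribution with 9 df = 0.102492.
Step 6: alpha = 0.05. fail to reject H0.

rho = 0.5182, p = 0.102492, fail to reject H0 at alpha = 0.05.


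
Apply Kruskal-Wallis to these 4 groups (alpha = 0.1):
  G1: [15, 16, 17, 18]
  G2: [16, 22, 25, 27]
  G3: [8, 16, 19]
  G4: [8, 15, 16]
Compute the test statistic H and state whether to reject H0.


Step 1: Combine all N = 14 observations and assign midranks.
sorted (value, group, rank): (8,G3,1.5), (8,G4,1.5), (15,G1,3.5), (15,G4,3.5), (16,G1,6.5), (16,G2,6.5), (16,G3,6.5), (16,G4,6.5), (17,G1,9), (18,G1,10), (19,G3,11), (22,G2,12), (25,G2,13), (27,G2,14)
Step 2: Sum ranks within each group.
R_1 = 29 (n_1 = 4)
R_2 = 45.5 (n_2 = 4)
R_3 = 19 (n_3 = 3)
R_4 = 11.5 (n_4 = 3)
Step 3: H = 12/(N(N+1)) * sum(R_i^2/n_i) - 3(N+1)
     = 12/(14*15) * (29^2/4 + 45.5^2/4 + 19^2/3 + 11.5^2/3) - 3*15
     = 0.057143 * 892.229 - 45
     = 5.984524.
Step 4: Ties present; correction factor C = 1 - 72/(14^3 - 14) = 0.973626. Corrected H = 5.984524 / 0.973626 = 6.146633.
Step 5: Under H0, H ~ chi^2(3); p-value = 0.104690.
Step 6: alpha = 0.1. fail to reject H0.

H = 6.1466, df = 3, p = 0.104690, fail to reject H0.


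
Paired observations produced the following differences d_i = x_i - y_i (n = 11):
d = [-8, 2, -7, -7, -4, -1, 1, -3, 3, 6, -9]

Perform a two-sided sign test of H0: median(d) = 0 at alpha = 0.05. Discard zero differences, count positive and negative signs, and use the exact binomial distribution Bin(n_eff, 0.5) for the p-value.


Step 1: Discard zero differences. Original n = 11; n_eff = number of nonzero differences = 11.
Nonzero differences (with sign): -8, +2, -7, -7, -4, -1, +1, -3, +3, +6, -9
Step 2: Count signs: positive = 4, negative = 7.
Step 3: Under H0: P(positive) = 0.5, so the number of positives S ~ Bin(11, 0.5).
Step 4: Two-sided exact p-value = sum of Bin(11,0.5) probabilities at or below the observed probability = 0.548828.
Step 5: alpha = 0.05. fail to reject H0.

n_eff = 11, pos = 4, neg = 7, p = 0.548828, fail to reject H0.


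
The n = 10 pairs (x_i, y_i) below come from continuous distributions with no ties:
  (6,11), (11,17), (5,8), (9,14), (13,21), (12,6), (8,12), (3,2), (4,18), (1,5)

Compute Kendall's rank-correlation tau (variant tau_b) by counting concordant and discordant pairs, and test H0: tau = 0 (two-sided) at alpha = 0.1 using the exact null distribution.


Step 1: Enumerate the 45 unordered pairs (i,j) with i<j and classify each by sign(x_j-x_i) * sign(y_j-y_i).
  (1,2):dx=+5,dy=+6->C; (1,3):dx=-1,dy=-3->C; (1,4):dx=+3,dy=+3->C; (1,5):dx=+7,dy=+10->C
  (1,6):dx=+6,dy=-5->D; (1,7):dx=+2,dy=+1->C; (1,8):dx=-3,dy=-9->C; (1,9):dx=-2,dy=+7->D
  (1,10):dx=-5,dy=-6->C; (2,3):dx=-6,dy=-9->C; (2,4):dx=-2,dy=-3->C; (2,5):dx=+2,dy=+4->C
  (2,6):dx=+1,dy=-11->D; (2,7):dx=-3,dy=-5->C; (2,8):dx=-8,dy=-15->C; (2,9):dx=-7,dy=+1->D
  (2,10):dx=-10,dy=-12->C; (3,4):dx=+4,dy=+6->C; (3,5):dx=+8,dy=+13->C; (3,6):dx=+7,dy=-2->D
  (3,7):dx=+3,dy=+4->C; (3,8):dx=-2,dy=-6->C; (3,9):dx=-1,dy=+10->D; (3,10):dx=-4,dy=-3->C
  (4,5):dx=+4,dy=+7->C; (4,6):dx=+3,dy=-8->D; (4,7):dx=-1,dy=-2->C; (4,8):dx=-6,dy=-12->C
  (4,9):dx=-5,dy=+4->D; (4,10):dx=-8,dy=-9->C; (5,6):dx=-1,dy=-15->C; (5,7):dx=-5,dy=-9->C
  (5,8):dx=-10,dy=-19->C; (5,9):dx=-9,dy=-3->C; (5,10):dx=-12,dy=-16->C; (6,7):dx=-4,dy=+6->D
  (6,8):dx=-9,dy=-4->C; (6,9):dx=-8,dy=+12->D; (6,10):dx=-11,dy=-1->C; (7,8):dx=-5,dy=-10->C
  (7,9):dx=-4,dy=+6->D; (7,10):dx=-7,dy=-7->C; (8,9):dx=+1,dy=+16->C; (8,10):dx=-2,dy=+3->D
  (9,10):dx=-3,dy=-13->C
Step 2: C = 33, D = 12, total pairs = 45.
Step 3: tau = (C - D)/(n(n-1)/2) = (33 - 12)/45 = 0.466667.
Step 4: Exact two-sided p-value (enumerate n! = 3628800 permutations of y under H0): p = 0.072550.
Step 5: alpha = 0.1. reject H0.

tau_b = 0.4667 (C=33, D=12), p = 0.072550, reject H0.


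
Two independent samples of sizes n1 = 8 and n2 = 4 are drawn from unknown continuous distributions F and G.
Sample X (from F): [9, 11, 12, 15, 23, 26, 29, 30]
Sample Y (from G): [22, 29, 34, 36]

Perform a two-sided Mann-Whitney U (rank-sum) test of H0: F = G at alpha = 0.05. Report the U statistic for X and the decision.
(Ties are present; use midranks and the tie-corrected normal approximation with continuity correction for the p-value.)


Step 1: Combine and sort all 12 observations; assign midranks.
sorted (value, group): (9,X), (11,X), (12,X), (15,X), (22,Y), (23,X), (26,X), (29,X), (29,Y), (30,X), (34,Y), (36,Y)
ranks: 9->1, 11->2, 12->3, 15->4, 22->5, 23->6, 26->7, 29->8.5, 29->8.5, 30->10, 34->11, 36->12
Step 2: Rank sum for X: R1 = 1 + 2 + 3 + 4 + 6 + 7 + 8.5 + 10 = 41.5.
Step 3: U_X = R1 - n1(n1+1)/2 = 41.5 - 8*9/2 = 41.5 - 36 = 5.5.
       U_Y = n1*n2 - U_X = 32 - 5.5 = 26.5.
Step 4: Ties are present, so use the tie-corrected normal approximation (with continuity correction) for the p-value.
Step 5: p-value = 0.088869; compare to alpha = 0.05. fail to reject H0.

U_X = 5.5, p = 0.088869, fail to reject H0 at alpha = 0.05.


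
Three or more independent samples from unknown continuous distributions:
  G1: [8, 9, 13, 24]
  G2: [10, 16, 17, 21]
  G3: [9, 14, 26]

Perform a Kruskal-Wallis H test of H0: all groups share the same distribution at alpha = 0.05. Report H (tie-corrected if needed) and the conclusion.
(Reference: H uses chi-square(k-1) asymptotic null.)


Step 1: Combine all N = 11 observations and assign midranks.
sorted (value, group, rank): (8,G1,1), (9,G1,2.5), (9,G3,2.5), (10,G2,4), (13,G1,5), (14,G3,6), (16,G2,7), (17,G2,8), (21,G2,9), (24,G1,10), (26,G3,11)
Step 2: Sum ranks within each group.
R_1 = 18.5 (n_1 = 4)
R_2 = 28 (n_2 = 4)
R_3 = 19.5 (n_3 = 3)
Step 3: H = 12/(N(N+1)) * sum(R_i^2/n_i) - 3(N+1)
     = 12/(11*12) * (18.5^2/4 + 28^2/4 + 19.5^2/3) - 3*12
     = 0.090909 * 408.312 - 36
     = 1.119318.
Step 4: Ties present; correction factor C = 1 - 6/(11^3 - 11) = 0.995455. Corrected H = 1.119318 / 0.995455 = 1.124429.
Step 5: Under H0, H ~ chi^2(2); p-value = 0.569945.
Step 6: alpha = 0.05. fail to reject H0.

H = 1.1244, df = 2, p = 0.569945, fail to reject H0.


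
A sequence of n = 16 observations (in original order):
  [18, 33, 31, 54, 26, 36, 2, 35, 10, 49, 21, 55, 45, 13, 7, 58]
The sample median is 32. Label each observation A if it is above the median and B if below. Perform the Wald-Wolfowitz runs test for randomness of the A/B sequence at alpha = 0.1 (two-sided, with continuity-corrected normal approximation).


Step 1: Compute median = 32; label A = above, B = below.
Labels in order: BABABABABABAABBA  (n_A = 8, n_B = 8)
Step 2: Count runs R = 14.
Step 3: Under H0 (random ordering), E[R] = 2*n_A*n_B/(n_A+n_B) + 1 = 2*8*8/16 + 1 = 9.0000.
        Var[R] = 2*n_A*n_B*(2*n_A*n_B - n_A - n_B) / ((n_A+n_B)^2 * (n_A+n_B-1)) = 14336/3840 = 3.7333.
        SD[R] = 1.9322.
Step 4: Continuity-corrected z = (R - 0.5 - E[R]) / SD[R] = (14 - 0.5 - 9.0000) / 1.9322 = 2.3290.
Step 5: Two-sided p-value via normal approximation = 2*(1 - Phi(|z|)) = 0.019861.
Step 6: alpha = 0.1. reject H0.

R = 14, z = 2.3290, p = 0.019861, reject H0.


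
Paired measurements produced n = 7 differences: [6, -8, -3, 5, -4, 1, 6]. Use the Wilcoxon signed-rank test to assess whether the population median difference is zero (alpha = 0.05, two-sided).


Step 1: Drop any zero differences (none here) and take |d_i|.
|d| = [6, 8, 3, 5, 4, 1, 6]
Step 2: Midrank |d_i| (ties get averaged ranks).
ranks: |6|->5.5, |8|->7, |3|->2, |5|->4, |4|->3, |1|->1, |6|->5.5
Step 3: Attach original signs; sum ranks with positive sign and with negative sign.
W+ = 5.5 + 4 + 1 + 5.5 = 16
W- = 7 + 2 + 3 = 12
(Check: W+ + W- = 28 should equal n(n+1)/2 = 28.)
Step 4: Test statistic W = min(W+, W-) = 12.
Step 5: Ties in |d|, so use the tie-corrected normal approximation.
        E[W] = n(n+1)/4 = 7*8/4 = 14.
        Tie groups: |d|=6 (t=2); sum(t^3 - t) = 6.
        Var[W] = n(n+1)(2n+1)/24 - sum(t^3-t)/48 = 840/24 - 6/48 = 34.875.
        z = (W - E[W]) / sqrt(Var[W]) = (12 - 14) / 5.9055 = -0.3387.
        Two-sided p = 2*Phi(z) = 0.734861.
Step 6: alpha = 0.05. fail to reject H0.

W+ = 16, W- = 12, W = min = 12, p = 0.734861, fail to reject H0.


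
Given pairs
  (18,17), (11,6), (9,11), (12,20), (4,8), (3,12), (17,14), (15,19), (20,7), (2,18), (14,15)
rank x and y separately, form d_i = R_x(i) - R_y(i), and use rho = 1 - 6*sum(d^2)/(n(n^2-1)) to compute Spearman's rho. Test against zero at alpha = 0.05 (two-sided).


Step 1: Rank x and y separately (midranks; no ties here).
rank(x): 18->10, 11->5, 9->4, 12->6, 4->3, 3->2, 17->9, 15->8, 20->11, 2->1, 14->7
rank(y): 17->8, 6->1, 11->4, 20->11, 8->3, 12->5, 14->6, 19->10, 7->2, 18->9, 15->7
Step 2: d_i = R_x(i) - R_y(i); compute d_i^2.
  (10-8)^2=4, (5-1)^2=16, (4-4)^2=0, (6-11)^2=25, (3-3)^2=0, (2-5)^2=9, (9-6)^2=9, (8-10)^2=4, (11-2)^2=81, (1-9)^2=64, (7-7)^2=0
sum(d^2) = 212.
Step 3: rho = 1 - 6*212 / (11*(11^2 - 1)) = 1 - 1272/1320 = 0.036364.
Step 4: Under H0, t = rho * sqrt((n-2)/(1-rho^2)) = 0.1092 ~ t(9).
Step 5: Two-sided p-value from the t-distribution with 9 df = 0.915468.
Step 6: alpha = 0.05. fail to reject H0.

rho = 0.0364, p = 0.915468, fail to reject H0 at alpha = 0.05.


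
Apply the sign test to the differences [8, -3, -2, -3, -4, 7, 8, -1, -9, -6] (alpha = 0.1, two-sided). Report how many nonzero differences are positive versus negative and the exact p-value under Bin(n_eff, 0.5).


Step 1: Discard zero differences. Original n = 10; n_eff = number of nonzero differences = 10.
Nonzero differences (with sign): +8, -3, -2, -3, -4, +7, +8, -1, -9, -6
Step 2: Count signs: positive = 3, negative = 7.
Step 3: Under H0: P(positive) = 0.5, so the number of positives S ~ Bin(10, 0.5).
Step 4: Two-sided exact p-value = sum of Bin(10,0.5) probabilities at or below the observed probability = 0.343750.
Step 5: alpha = 0.1. fail to reject H0.

n_eff = 10, pos = 3, neg = 7, p = 0.343750, fail to reject H0.


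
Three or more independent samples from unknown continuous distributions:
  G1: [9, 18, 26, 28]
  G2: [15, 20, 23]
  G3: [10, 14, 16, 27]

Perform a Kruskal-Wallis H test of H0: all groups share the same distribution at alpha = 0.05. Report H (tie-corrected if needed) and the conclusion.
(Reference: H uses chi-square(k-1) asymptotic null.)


Step 1: Combine all N = 11 observations and assign midranks.
sorted (value, group, rank): (9,G1,1), (10,G3,2), (14,G3,3), (15,G2,4), (16,G3,5), (18,G1,6), (20,G2,7), (23,G2,8), (26,G1,9), (27,G3,10), (28,G1,11)
Step 2: Sum ranks within each group.
R_1 = 27 (n_1 = 4)
R_2 = 19 (n_2 = 3)
R_3 = 20 (n_3 = 4)
Step 3: H = 12/(N(N+1)) * sum(R_i^2/n_i) - 3(N+1)
     = 12/(11*12) * (27^2/4 + 19^2/3 + 20^2/4) - 3*12
     = 0.090909 * 402.583 - 36
     = 0.598485.
Step 4: No ties, so H is used without correction.
Step 5: Under H0, H ~ chi^2(2); p-value = 0.741380.
Step 6: alpha = 0.05. fail to reject H0.

H = 0.5985, df = 2, p = 0.741380, fail to reject H0.


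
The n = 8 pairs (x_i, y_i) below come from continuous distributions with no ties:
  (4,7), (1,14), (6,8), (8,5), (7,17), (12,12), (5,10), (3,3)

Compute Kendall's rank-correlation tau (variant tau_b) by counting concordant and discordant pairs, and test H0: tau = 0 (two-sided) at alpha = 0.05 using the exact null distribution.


Step 1: Enumerate the 28 unordered pairs (i,j) with i<j and classify each by sign(x_j-x_i) * sign(y_j-y_i).
  (1,2):dx=-3,dy=+7->D; (1,3):dx=+2,dy=+1->C; (1,4):dx=+4,dy=-2->D; (1,5):dx=+3,dy=+10->C
  (1,6):dx=+8,dy=+5->C; (1,7):dx=+1,dy=+3->C; (1,8):dx=-1,dy=-4->C; (2,3):dx=+5,dy=-6->D
  (2,4):dx=+7,dy=-9->D; (2,5):dx=+6,dy=+3->C; (2,6):dx=+11,dy=-2->D; (2,7):dx=+4,dy=-4->D
  (2,8):dx=+2,dy=-11->D; (3,4):dx=+2,dy=-3->D; (3,5):dx=+1,dy=+9->C; (3,6):dx=+6,dy=+4->C
  (3,7):dx=-1,dy=+2->D; (3,8):dx=-3,dy=-5->C; (4,5):dx=-1,dy=+12->D; (4,6):dx=+4,dy=+7->C
  (4,7):dx=-3,dy=+5->D; (4,8):dx=-5,dy=-2->C; (5,6):dx=+5,dy=-5->D; (5,7):dx=-2,dy=-7->C
  (5,8):dx=-4,dy=-14->C; (6,7):dx=-7,dy=-2->C; (6,8):dx=-9,dy=-9->C; (7,8):dx=-2,dy=-7->C
Step 2: C = 16, D = 12, total pairs = 28.
Step 3: tau = (C - D)/(n(n-1)/2) = (16 - 12)/28 = 0.142857.
Step 4: Exact two-sided p-value (enumerate n! = 40320 permutations of y under H0): p = 0.719544.
Step 5: alpha = 0.05. fail to reject H0.

tau_b = 0.1429 (C=16, D=12), p = 0.719544, fail to reject H0.


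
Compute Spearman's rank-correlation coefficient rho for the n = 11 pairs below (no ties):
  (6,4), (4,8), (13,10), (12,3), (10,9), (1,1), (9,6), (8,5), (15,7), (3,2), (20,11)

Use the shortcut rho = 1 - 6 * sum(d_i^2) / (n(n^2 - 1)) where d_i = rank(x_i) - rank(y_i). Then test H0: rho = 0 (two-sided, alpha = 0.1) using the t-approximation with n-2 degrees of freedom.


Step 1: Rank x and y separately (midranks; no ties here).
rank(x): 6->4, 4->3, 13->9, 12->8, 10->7, 1->1, 9->6, 8->5, 15->10, 3->2, 20->11
rank(y): 4->4, 8->8, 10->10, 3->3, 9->9, 1->1, 6->6, 5->5, 7->7, 2->2, 11->11
Step 2: d_i = R_x(i) - R_y(i); compute d_i^2.
  (4-4)^2=0, (3-8)^2=25, (9-10)^2=1, (8-3)^2=25, (7-9)^2=4, (1-1)^2=0, (6-6)^2=0, (5-5)^2=0, (10-7)^2=9, (2-2)^2=0, (11-11)^2=0
sum(d^2) = 64.
Step 3: rho = 1 - 6*64 / (11*(11^2 - 1)) = 1 - 384/1320 = 0.709091.
Step 4: Under H0, t = rho * sqrt((n-2)/(1-rho^2)) = 3.0169 ~ t(9).
Step 5: Two-sided p-value from the t-distribution with 9 df = 0.014552.
Step 6: alpha = 0.1. reject H0.

rho = 0.7091, p = 0.014552, reject H0 at alpha = 0.1.


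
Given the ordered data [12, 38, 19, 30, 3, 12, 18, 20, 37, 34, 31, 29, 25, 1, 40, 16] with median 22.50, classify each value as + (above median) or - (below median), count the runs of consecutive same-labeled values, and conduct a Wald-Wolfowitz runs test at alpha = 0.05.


Step 1: Compute median = 22.50; label A = above, B = below.
Labels in order: BABABBBBAAAAABAB  (n_A = 8, n_B = 8)
Step 2: Count runs R = 9.
Step 3: Under H0 (random ordering), E[R] = 2*n_A*n_B/(n_A+n_B) + 1 = 2*8*8/16 + 1 = 9.0000.
        Var[R] = 2*n_A*n_B*(2*n_A*n_B - n_A - n_B) / ((n_A+n_B)^2 * (n_A+n_B-1)) = 14336/3840 = 3.7333.
        SD[R] = 1.9322.
Step 4: R = E[R], so z = 0 with no continuity correction.
Step 5: Two-sided p-value via normal approximation = 2*(1 - Phi(|z|)) = 1.000000.
Step 6: alpha = 0.05. fail to reject H0.

R = 9, z = 0.0000, p = 1.000000, fail to reject H0.


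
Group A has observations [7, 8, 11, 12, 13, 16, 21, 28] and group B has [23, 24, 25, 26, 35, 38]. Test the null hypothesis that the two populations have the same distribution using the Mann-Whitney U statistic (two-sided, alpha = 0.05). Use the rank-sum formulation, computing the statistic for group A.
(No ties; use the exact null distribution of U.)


Step 1: Combine and sort all 14 observations; assign midranks.
sorted (value, group): (7,X), (8,X), (11,X), (12,X), (13,X), (16,X), (21,X), (23,Y), (24,Y), (25,Y), (26,Y), (28,X), (35,Y), (38,Y)
ranks: 7->1, 8->2, 11->3, 12->4, 13->5, 16->6, 21->7, 23->8, 24->9, 25->10, 26->11, 28->12, 35->13, 38->14
Step 2: Rank sum for X: R1 = 1 + 2 + 3 + 4 + 5 + 6 + 7 + 12 = 40.
Step 3: U_X = R1 - n1(n1+1)/2 = 40 - 8*9/2 = 40 - 36 = 4.
       U_Y = n1*n2 - U_X = 48 - 4 = 44.
Step 4: No ties, so the exact null distribution of U (based on enumerating the C(14,8) = 3003 equally likely rank assignments) gives the two-sided p-value.
Step 5: p-value = 0.007992; compare to alpha = 0.05. reject H0.

U_X = 4, p = 0.007992, reject H0 at alpha = 0.05.


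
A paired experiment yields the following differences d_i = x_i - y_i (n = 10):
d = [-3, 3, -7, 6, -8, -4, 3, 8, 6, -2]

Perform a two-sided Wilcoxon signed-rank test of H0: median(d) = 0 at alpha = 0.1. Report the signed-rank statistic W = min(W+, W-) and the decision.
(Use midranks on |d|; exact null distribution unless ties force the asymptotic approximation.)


Step 1: Drop any zero differences (none here) and take |d_i|.
|d| = [3, 3, 7, 6, 8, 4, 3, 8, 6, 2]
Step 2: Midrank |d_i| (ties get averaged ranks).
ranks: |3|->3, |3|->3, |7|->8, |6|->6.5, |8|->9.5, |4|->5, |3|->3, |8|->9.5, |6|->6.5, |2|->1
Step 3: Attach original signs; sum ranks with positive sign and with negative sign.
W+ = 3 + 6.5 + 3 + 9.5 + 6.5 = 28.5
W- = 3 + 8 + 9.5 + 5 + 1 = 26.5
(Check: W+ + W- = 55 should equal n(n+1)/2 = 55.)
Step 4: Test statistic W = min(W+, W-) = 26.5.
Step 5: Ties in |d|, so use the tie-corrected normal approximation.
        E[W] = n(n+1)/4 = 10*11/4 = 27.5.
        Tie groups: |d|=3 (t=3), |d|=6 (t=2), |d|=8 (t=2); sum(t^3 - t) = 36.
        Var[W] = n(n+1)(2n+1)/24 - sum(t^3-t)/48 = 2310/24 - 36/48 = 95.5.
        z = (W - E[W]) / sqrt(Var[W]) = (26.5 - 27.5) / 9.7724 = -0.1023.
        Two-sided p = 2*Phi(z) = 0.918496.
Step 6: alpha = 0.1. fail to reject H0.

W+ = 28.5, W- = 26.5, W = min = 26.5, p = 0.918496, fail to reject H0.


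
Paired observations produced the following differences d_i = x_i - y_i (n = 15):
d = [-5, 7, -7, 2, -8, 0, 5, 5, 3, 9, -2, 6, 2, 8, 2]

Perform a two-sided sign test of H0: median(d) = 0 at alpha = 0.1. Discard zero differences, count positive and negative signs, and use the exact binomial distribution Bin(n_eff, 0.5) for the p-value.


Step 1: Discard zero differences. Original n = 15; n_eff = number of nonzero differences = 14.
Nonzero differences (with sign): -5, +7, -7, +2, -8, +5, +5, +3, +9, -2, +6, +2, +8, +2
Step 2: Count signs: positive = 10, negative = 4.
Step 3: Under H0: P(positive) = 0.5, so the number of positives S ~ Bin(14, 0.5).
Step 4: Two-sided exact p-value = sum of Bin(14,0.5) probabilities at or below the observed probability = 0.179565.
Step 5: alpha = 0.1. fail to reject H0.

n_eff = 14, pos = 10, neg = 4, p = 0.179565, fail to reject H0.


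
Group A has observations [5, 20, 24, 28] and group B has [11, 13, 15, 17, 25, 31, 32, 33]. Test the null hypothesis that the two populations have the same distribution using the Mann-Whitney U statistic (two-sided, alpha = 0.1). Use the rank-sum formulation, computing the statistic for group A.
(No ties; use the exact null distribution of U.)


Step 1: Combine and sort all 12 observations; assign midranks.
sorted (value, group): (5,X), (11,Y), (13,Y), (15,Y), (17,Y), (20,X), (24,X), (25,Y), (28,X), (31,Y), (32,Y), (33,Y)
ranks: 5->1, 11->2, 13->3, 15->4, 17->5, 20->6, 24->7, 25->8, 28->9, 31->10, 32->11, 33->12
Step 2: Rank sum for X: R1 = 1 + 6 + 7 + 9 = 23.
Step 3: U_X = R1 - n1(n1+1)/2 = 23 - 4*5/2 = 23 - 10 = 13.
       U_Y = n1*n2 - U_X = 32 - 13 = 19.
Step 4: No ties, so the exact null distribution of U (based on enumerating the C(12,4) = 495 equally likely rank assignments) gives the two-sided p-value.
Step 5: p-value = 0.682828; compare to alpha = 0.1. fail to reject H0.

U_X = 13, p = 0.682828, fail to reject H0 at alpha = 0.1.


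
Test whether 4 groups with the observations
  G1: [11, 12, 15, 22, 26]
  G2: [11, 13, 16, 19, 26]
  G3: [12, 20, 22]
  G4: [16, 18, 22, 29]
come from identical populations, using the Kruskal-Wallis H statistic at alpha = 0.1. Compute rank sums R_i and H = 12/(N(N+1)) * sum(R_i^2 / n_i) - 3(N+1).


Step 1: Combine all N = 17 observations and assign midranks.
sorted (value, group, rank): (11,G1,1.5), (11,G2,1.5), (12,G1,3.5), (12,G3,3.5), (13,G2,5), (15,G1,6), (16,G2,7.5), (16,G4,7.5), (18,G4,9), (19,G2,10), (20,G3,11), (22,G1,13), (22,G3,13), (22,G4,13), (26,G1,15.5), (26,G2,15.5), (29,G4,17)
Step 2: Sum ranks within each group.
R_1 = 39.5 (n_1 = 5)
R_2 = 39.5 (n_2 = 5)
R_3 = 27.5 (n_3 = 3)
R_4 = 46.5 (n_4 = 4)
Step 3: H = 12/(N(N+1)) * sum(R_i^2/n_i) - 3(N+1)
     = 12/(17*18) * (39.5^2/5 + 39.5^2/5 + 27.5^2/3 + 46.5^2/4) - 3*18
     = 0.039216 * 1416.75 - 54
     = 1.558660.
Step 4: Ties present; correction factor C = 1 - 48/(17^3 - 17) = 0.990196. Corrected H = 1.558660 / 0.990196 = 1.574092.
Step 5: Under H0, H ~ chi^2(3); p-value = 0.665278.
Step 6: alpha = 0.1. fail to reject H0.

H = 1.5741, df = 3, p = 0.665278, fail to reject H0.


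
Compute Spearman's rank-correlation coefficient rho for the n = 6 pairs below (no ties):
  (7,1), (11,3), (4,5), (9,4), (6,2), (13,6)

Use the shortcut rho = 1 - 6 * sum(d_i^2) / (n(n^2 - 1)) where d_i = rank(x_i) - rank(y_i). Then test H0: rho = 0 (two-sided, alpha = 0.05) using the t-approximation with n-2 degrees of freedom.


Step 1: Rank x and y separately (midranks; no ties here).
rank(x): 7->3, 11->5, 4->1, 9->4, 6->2, 13->6
rank(y): 1->1, 3->3, 5->5, 4->4, 2->2, 6->6
Step 2: d_i = R_x(i) - R_y(i); compute d_i^2.
  (3-1)^2=4, (5-3)^2=4, (1-5)^2=16, (4-4)^2=0, (2-2)^2=0, (6-6)^2=0
sum(d^2) = 24.
Step 3: rho = 1 - 6*24 / (6*(6^2 - 1)) = 1 - 144/210 = 0.314286.
Step 4: Under H0, t = rho * sqrt((n-2)/(1-rho^2)) = 0.6621 ~ t(4).
Step 5: Two-sided p-value from the t-distribution with 4 df = 0.544093.
Step 6: alpha = 0.05. fail to reject H0.

rho = 0.3143, p = 0.544093, fail to reject H0 at alpha = 0.05.


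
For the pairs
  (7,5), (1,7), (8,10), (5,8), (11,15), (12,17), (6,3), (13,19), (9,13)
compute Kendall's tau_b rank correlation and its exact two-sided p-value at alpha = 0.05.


Step 1: Enumerate the 36 unordered pairs (i,j) with i<j and classify each by sign(x_j-x_i) * sign(y_j-y_i).
  (1,2):dx=-6,dy=+2->D; (1,3):dx=+1,dy=+5->C; (1,4):dx=-2,dy=+3->D; (1,5):dx=+4,dy=+10->C
  (1,6):dx=+5,dy=+12->C; (1,7):dx=-1,dy=-2->C; (1,8):dx=+6,dy=+14->C; (1,9):dx=+2,dy=+8->C
  (2,3):dx=+7,dy=+3->C; (2,4):dx=+4,dy=+1->C; (2,5):dx=+10,dy=+8->C; (2,6):dx=+11,dy=+10->C
  (2,7):dx=+5,dy=-4->D; (2,8):dx=+12,dy=+12->C; (2,9):dx=+8,dy=+6->C; (3,4):dx=-3,dy=-2->C
  (3,5):dx=+3,dy=+5->C; (3,6):dx=+4,dy=+7->C; (3,7):dx=-2,dy=-7->C; (3,8):dx=+5,dy=+9->C
  (3,9):dx=+1,dy=+3->C; (4,5):dx=+6,dy=+7->C; (4,6):dx=+7,dy=+9->C; (4,7):dx=+1,dy=-5->D
  (4,8):dx=+8,dy=+11->C; (4,9):dx=+4,dy=+5->C; (5,6):dx=+1,dy=+2->C; (5,7):dx=-5,dy=-12->C
  (5,8):dx=+2,dy=+4->C; (5,9):dx=-2,dy=-2->C; (6,7):dx=-6,dy=-14->C; (6,8):dx=+1,dy=+2->C
  (6,9):dx=-3,dy=-4->C; (7,8):dx=+7,dy=+16->C; (7,9):dx=+3,dy=+10->C; (8,9):dx=-4,dy=-6->C
Step 2: C = 32, D = 4, total pairs = 36.
Step 3: tau = (C - D)/(n(n-1)/2) = (32 - 4)/36 = 0.777778.
Step 4: Exact two-sided p-value (enumerate n! = 362880 permutations of y under H0): p = 0.002425.
Step 5: alpha = 0.05. reject H0.

tau_b = 0.7778 (C=32, D=4), p = 0.002425, reject H0.


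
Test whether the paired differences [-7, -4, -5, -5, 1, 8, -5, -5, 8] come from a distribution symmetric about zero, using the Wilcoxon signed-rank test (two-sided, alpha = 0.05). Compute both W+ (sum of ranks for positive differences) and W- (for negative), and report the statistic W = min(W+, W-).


Step 1: Drop any zero differences (none here) and take |d_i|.
|d| = [7, 4, 5, 5, 1, 8, 5, 5, 8]
Step 2: Midrank |d_i| (ties get averaged ranks).
ranks: |7|->7, |4|->2, |5|->4.5, |5|->4.5, |1|->1, |8|->8.5, |5|->4.5, |5|->4.5, |8|->8.5
Step 3: Attach original signs; sum ranks with positive sign and with negative sign.
W+ = 1 + 8.5 + 8.5 = 18
W- = 7 + 2 + 4.5 + 4.5 + 4.5 + 4.5 = 27
(Check: W+ + W- = 45 should equal n(n+1)/2 = 45.)
Step 4: Test statistic W = min(W+, W-) = 18.
Step 5: Ties in |d|, so use the tie-corrected normal approximation.
        E[W] = n(n+1)/4 = 9*10/4 = 22.5.
        Tie groups: |d|=5 (t=4), |d|=8 (t=2); sum(t^3 - t) = 66.
        Var[W] = n(n+1)(2n+1)/24 - sum(t^3-t)/48 = 1710/24 - 66/48 = 69.875.
        z = (W - E[W]) / sqrt(Var[W]) = (18 - 22.5) / 8.3591 = -0.5383.
        Two-sided p = 2*Phi(z) = 0.590347.
Step 6: alpha = 0.05. fail to reject H0.

W+ = 18, W- = 27, W = min = 18, p = 0.590347, fail to reject H0.


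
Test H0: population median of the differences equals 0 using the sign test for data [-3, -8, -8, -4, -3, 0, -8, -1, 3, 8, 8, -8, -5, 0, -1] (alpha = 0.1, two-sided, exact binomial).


Step 1: Discard zero differences. Original n = 15; n_eff = number of nonzero differences = 13.
Nonzero differences (with sign): -3, -8, -8, -4, -3, -8, -1, +3, +8, +8, -8, -5, -1
Step 2: Count signs: positive = 3, negative = 10.
Step 3: Under H0: P(positive) = 0.5, so the number of positives S ~ Bin(13, 0.5).
Step 4: Two-sided exact p-value = sum of Bin(13,0.5) probabilities at or below the observed probability = 0.092285.
Step 5: alpha = 0.1. reject H0.

n_eff = 13, pos = 3, neg = 10, p = 0.092285, reject H0.


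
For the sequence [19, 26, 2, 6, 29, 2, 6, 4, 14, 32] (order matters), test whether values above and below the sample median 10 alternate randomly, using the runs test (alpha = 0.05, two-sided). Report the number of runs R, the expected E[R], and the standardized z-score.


Step 1: Compute median = 10; label A = above, B = below.
Labels in order: AABBABBBAA  (n_A = 5, n_B = 5)
Step 2: Count runs R = 5.
Step 3: Under H0 (random ordering), E[R] = 2*n_A*n_B/(n_A+n_B) + 1 = 2*5*5/10 + 1 = 6.0000.
        Var[R] = 2*n_A*n_B*(2*n_A*n_B - n_A - n_B) / ((n_A+n_B)^2 * (n_A+n_B-1)) = 2000/900 = 2.2222.
        SD[R] = 1.4907.
Step 4: Continuity-corrected z = (R + 0.5 - E[R]) / SD[R] = (5 + 0.5 - 6.0000) / 1.4907 = -0.3354.
Step 5: Two-sided p-value via normal approximation = 2*(1 - Phi(|z|)) = 0.737316.
Step 6: alpha = 0.05. fail to reject H0.

R = 5, z = -0.3354, p = 0.737316, fail to reject H0.


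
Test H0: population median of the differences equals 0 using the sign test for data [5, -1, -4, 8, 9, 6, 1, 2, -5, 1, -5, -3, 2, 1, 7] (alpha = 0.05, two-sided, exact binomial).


Step 1: Discard zero differences. Original n = 15; n_eff = number of nonzero differences = 15.
Nonzero differences (with sign): +5, -1, -4, +8, +9, +6, +1, +2, -5, +1, -5, -3, +2, +1, +7
Step 2: Count signs: positive = 10, negative = 5.
Step 3: Under H0: P(positive) = 0.5, so the number of positives S ~ Bin(15, 0.5).
Step 4: Two-sided exact p-value = sum of Bin(15,0.5) probabilities at or below the observed probability = 0.301758.
Step 5: alpha = 0.05. fail to reject H0.

n_eff = 15, pos = 10, neg = 5, p = 0.301758, fail to reject H0.


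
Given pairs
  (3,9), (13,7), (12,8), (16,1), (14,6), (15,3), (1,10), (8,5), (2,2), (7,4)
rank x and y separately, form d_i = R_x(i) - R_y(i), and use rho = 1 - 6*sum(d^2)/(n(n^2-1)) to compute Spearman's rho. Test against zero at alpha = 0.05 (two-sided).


Step 1: Rank x and y separately (midranks; no ties here).
rank(x): 3->3, 13->7, 12->6, 16->10, 14->8, 15->9, 1->1, 8->5, 2->2, 7->4
rank(y): 9->9, 7->7, 8->8, 1->1, 6->6, 3->3, 10->10, 5->5, 2->2, 4->4
Step 2: d_i = R_x(i) - R_y(i); compute d_i^2.
  (3-9)^2=36, (7-7)^2=0, (6-8)^2=4, (10-1)^2=81, (8-6)^2=4, (9-3)^2=36, (1-10)^2=81, (5-5)^2=0, (2-2)^2=0, (4-4)^2=0
sum(d^2) = 242.
Step 3: rho = 1 - 6*242 / (10*(10^2 - 1)) = 1 - 1452/990 = -0.466667.
Step 4: Under H0, t = rho * sqrt((n-2)/(1-rho^2)) = -1.4924 ~ t(8).
Step 5: Two-sided p-value from the t-distribution with 8 df = 0.173939.
Step 6: alpha = 0.05. fail to reject H0.

rho = -0.4667, p = 0.173939, fail to reject H0 at alpha = 0.05.


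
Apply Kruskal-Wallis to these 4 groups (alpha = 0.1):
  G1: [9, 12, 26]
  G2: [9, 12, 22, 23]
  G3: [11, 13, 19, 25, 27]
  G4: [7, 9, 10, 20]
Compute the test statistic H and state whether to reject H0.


Step 1: Combine all N = 16 observations and assign midranks.
sorted (value, group, rank): (7,G4,1), (9,G1,3), (9,G2,3), (9,G4,3), (10,G4,5), (11,G3,6), (12,G1,7.5), (12,G2,7.5), (13,G3,9), (19,G3,10), (20,G4,11), (22,G2,12), (23,G2,13), (25,G3,14), (26,G1,15), (27,G3,16)
Step 2: Sum ranks within each group.
R_1 = 25.5 (n_1 = 3)
R_2 = 35.5 (n_2 = 4)
R_3 = 55 (n_3 = 5)
R_4 = 20 (n_4 = 4)
Step 3: H = 12/(N(N+1)) * sum(R_i^2/n_i) - 3(N+1)
     = 12/(16*17) * (25.5^2/3 + 35.5^2/4 + 55^2/5 + 20^2/4) - 3*17
     = 0.044118 * 1236.81 - 51
     = 3.565257.
Step 4: Ties present; correction factor C = 1 - 30/(16^3 - 16) = 0.992647. Corrected H = 3.565257 / 0.992647 = 3.591667.
Step 5: Under H0, H ~ chi^2(3); p-value = 0.309066.
Step 6: alpha = 0.1. fail to reject H0.

H = 3.5917, df = 3, p = 0.309066, fail to reject H0.


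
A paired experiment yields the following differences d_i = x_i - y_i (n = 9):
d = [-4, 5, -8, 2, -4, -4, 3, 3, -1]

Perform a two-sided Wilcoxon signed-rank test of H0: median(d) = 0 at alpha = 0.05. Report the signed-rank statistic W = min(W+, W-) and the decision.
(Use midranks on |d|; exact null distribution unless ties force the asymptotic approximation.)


Step 1: Drop any zero differences (none here) and take |d_i|.
|d| = [4, 5, 8, 2, 4, 4, 3, 3, 1]
Step 2: Midrank |d_i| (ties get averaged ranks).
ranks: |4|->6, |5|->8, |8|->9, |2|->2, |4|->6, |4|->6, |3|->3.5, |3|->3.5, |1|->1
Step 3: Attach original signs; sum ranks with positive sign and with negative sign.
W+ = 8 + 2 + 3.5 + 3.5 = 17
W- = 6 + 9 + 6 + 6 + 1 = 28
(Check: W+ + W- = 45 should equal n(n+1)/2 = 45.)
Step 4: Test statistic W = min(W+, W-) = 17.
Step 5: Ties in |d|, so use the tie-corrected normal approximation.
        E[W] = n(n+1)/4 = 9*10/4 = 22.5.
        Tie groups: |d|=3 (t=2), |d|=4 (t=3); sum(t^3 - t) = 30.
        Var[W] = n(n+1)(2n+1)/24 - sum(t^3-t)/48 = 1710/24 - 30/48 = 70.625.
        z = (W - E[W]) / sqrt(Var[W]) = (17 - 22.5) / 8.4039 = -0.6545.
        Two-sided p = 2*Phi(z) = 0.512815.
Step 6: alpha = 0.05. fail to reject H0.

W+ = 17, W- = 28, W = min = 17, p = 0.512815, fail to reject H0.


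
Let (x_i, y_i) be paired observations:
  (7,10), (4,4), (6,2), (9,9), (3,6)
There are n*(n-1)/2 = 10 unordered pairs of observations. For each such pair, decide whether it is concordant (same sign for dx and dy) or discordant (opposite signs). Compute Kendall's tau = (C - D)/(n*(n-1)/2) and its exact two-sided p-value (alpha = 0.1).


Step 1: Enumerate the 10 unordered pairs (i,j) with i<j and classify each by sign(x_j-x_i) * sign(y_j-y_i).
  (1,2):dx=-3,dy=-6->C; (1,3):dx=-1,dy=-8->C; (1,4):dx=+2,dy=-1->D; (1,5):dx=-4,dy=-4->C
  (2,3):dx=+2,dy=-2->D; (2,4):dx=+5,dy=+5->C; (2,5):dx=-1,dy=+2->D; (3,4):dx=+3,dy=+7->C
  (3,5):dx=-3,dy=+4->D; (4,5):dx=-6,dy=-3->C
Step 2: C = 6, D = 4, total pairs = 10.
Step 3: tau = (C - D)/(n(n-1)/2) = (6 - 4)/10 = 0.200000.
Step 4: Exact two-sided p-value (enumerate n! = 120 permutations of y under H0): p = 0.816667.
Step 5: alpha = 0.1. fail to reject H0.

tau_b = 0.2000 (C=6, D=4), p = 0.816667, fail to reject H0.


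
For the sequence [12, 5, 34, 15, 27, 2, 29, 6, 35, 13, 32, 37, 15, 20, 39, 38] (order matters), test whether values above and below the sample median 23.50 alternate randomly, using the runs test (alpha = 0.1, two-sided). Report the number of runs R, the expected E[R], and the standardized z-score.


Step 1: Compute median = 23.50; label A = above, B = below.
Labels in order: BBABABABABAABBAA  (n_A = 8, n_B = 8)
Step 2: Count runs R = 12.
Step 3: Under H0 (random ordering), E[R] = 2*n_A*n_B/(n_A+n_B) + 1 = 2*8*8/16 + 1 = 9.0000.
        Var[R] = 2*n_A*n_B*(2*n_A*n_B - n_A - n_B) / ((n_A+n_B)^2 * (n_A+n_B-1)) = 14336/3840 = 3.7333.
        SD[R] = 1.9322.
Step 4: Continuity-corrected z = (R - 0.5 - E[R]) / SD[R] = (12 - 0.5 - 9.0000) / 1.9322 = 1.2939.
Step 5: Two-sided p-value via normal approximation = 2*(1 - Phi(|z|)) = 0.195709.
Step 6: alpha = 0.1. fail to reject H0.

R = 12, z = 1.2939, p = 0.195709, fail to reject H0.
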